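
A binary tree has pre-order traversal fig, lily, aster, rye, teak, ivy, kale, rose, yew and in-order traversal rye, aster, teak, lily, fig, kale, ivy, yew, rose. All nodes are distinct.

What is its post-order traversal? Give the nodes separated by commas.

rye, teak, aster, lily, kale, yew, rose, ivy, fig

The first element of pre-order is the root; it splits in-order into left and right subtrees.
Root fig: left subtree has 4 nodes {rye, aster, teak, lily}, right has 4 {kale, ivy, yew, rose}.
  Root lily: left subtree has 3 nodes {rye, aster, teak}, right has 0 { }.
    Root aster: left subtree has 1 node {rye}, right has 1 {teak}.
  Root ivy: left subtree has 1 node {kale}, right has 2 {yew, rose}.
    Root rose: left subtree has 1 node {yew}, right has 0 { }.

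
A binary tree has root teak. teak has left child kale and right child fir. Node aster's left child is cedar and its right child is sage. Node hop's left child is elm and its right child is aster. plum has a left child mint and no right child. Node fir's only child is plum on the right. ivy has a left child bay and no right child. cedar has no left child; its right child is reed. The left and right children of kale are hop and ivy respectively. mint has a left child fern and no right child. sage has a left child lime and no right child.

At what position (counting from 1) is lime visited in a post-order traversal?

4

Post-order visits the left subtree, then the right subtree, then the node.
At teak: go left to kale.
  At kale: go left to hop.
    At hop: go left to elm.
      elm is a leaf — visit elm.
    At hop: go right to aster.
      At aster: go left to cedar.
        At cedar: no left child.
        At cedar: go right to reed.
          reed is a leaf — visit reed.
        Visit cedar.
      At aster: go right to sage.
        At sage: go left to lime.
          lime is a leaf — visit lime.
        At sage: no right child.
        Visit sage.
      Visit aster.
    Visit hop.
  At kale: go right to ivy.
    At ivy: go left to bay.
      bay is a leaf — visit bay.
    At ivy: no right child.
    Visit ivy.
  Visit kale.
At teak: go right to fir.
  At fir: no left child.
  At fir: go right to plum.
    At plum: go left to mint.
      At mint: go left to fern.
        fern is a leaf — visit fern.
      At mint: no right child.
      Visit mint.
    At plum: no right child.
    Visit plum.
  Visit fir.
Visit teak.
Full post-order sequence: elm, reed, cedar, lime, sage, aster, hop, bay, ivy, kale, fern, mint, plum, fir, teak.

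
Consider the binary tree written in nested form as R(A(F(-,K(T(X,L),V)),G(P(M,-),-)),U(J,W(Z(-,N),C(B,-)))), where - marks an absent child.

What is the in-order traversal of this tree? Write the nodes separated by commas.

F, X, T, L, K, V, A, M, P, G, R, J, U, Z, N, W, B, C

In-order visits the left subtree, then the node, then the right subtree.
At R: go left to A.
  At A: go left to F.
    At F: no left child.
    Visit F.
    At F: go right to K.
      At K: go left to T.
        At T: go left to X.
          X is a leaf — visit X.
        Visit T.
        At T: go right to L.
          L is a leaf — visit L.
      Visit K.
      At K: go right to V.
        V is a leaf — visit V.
  Visit A.
  At A: go right to G.
    At G: go left to P.
      At P: go left to M.
        M is a leaf — visit M.
      Visit P.
      At P: no right child.
    Visit G.
    At G: no right child.
Visit R.
At R: go right to U.
  At U: go left to J.
    J is a leaf — visit J.
  Visit U.
  At U: go right to W.
    At W: go left to Z.
      At Z: no left child.
      Visit Z.
      At Z: go right to N.
        N is a leaf — visit N.
    Visit W.
    At W: go right to C.
      At C: go left to B.
        B is a leaf — visit B.
      Visit C.
      At C: no right child.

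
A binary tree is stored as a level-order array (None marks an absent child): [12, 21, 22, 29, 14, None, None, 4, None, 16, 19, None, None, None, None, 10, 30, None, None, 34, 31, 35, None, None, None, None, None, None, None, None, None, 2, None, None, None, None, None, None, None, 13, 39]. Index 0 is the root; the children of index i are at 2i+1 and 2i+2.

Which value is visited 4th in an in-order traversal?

30

In-order visits the left subtree, then the node, then the right subtree.
At 12: go left to 21.
  At 21: go left to 29.
    At 29: go left to 4.
      At 4: go left to 10.
        At 10: go left to 2.
          2 is a leaf — visit 2.
        Visit 10.
        At 10: no right child.
      Visit 4.
      At 4: go right to 30.
        30 is a leaf — visit 30.
    Visit 29.
    At 29: no right child.
  Visit 21.
  At 21: go right to 14.
    At 14: go left to 16.
      At 16: go left to 34.
        At 34: go left to 13.
          13 is a leaf — visit 13.
        Visit 34.
        At 34: go right to 39.
          39 is a leaf — visit 39.
      Visit 16.
      At 16: go right to 31.
        31 is a leaf — visit 31.
    Visit 14.
    At 14: go right to 19.
      At 19: go left to 35.
        35 is a leaf — visit 35.
      Visit 19.
      At 19: no right child.
Visit 12.
At 12: go right to 22.
  22 is a leaf — visit 22.
Full in-order sequence: 2, 10, 4, 30, 29, 21, 13, 34, 39, 16, 31, 14, 35, 19, 12, 22.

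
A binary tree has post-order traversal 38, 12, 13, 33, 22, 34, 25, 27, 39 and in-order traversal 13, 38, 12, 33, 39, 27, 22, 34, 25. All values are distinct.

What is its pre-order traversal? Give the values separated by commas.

The last element of post-order is the root; it splits in-order into left and right subtrees.
Root 39: left subtree has 4 nodes {13, 38, 12, 33}, right has 4 {27, 22, 34, 25}.
  Root 33: left subtree has 3 nodes {13, 38, 12}, right has 0 { }.
    Root 13: left subtree has 0 nodes { }, right has 2 {38, 12}.
      Root 12: left subtree has 1 node {38}, right has 0 { }.
  Root 27: left subtree has 0 nodes { }, right has 3 {22, 34, 25}.
    Root 25: left subtree has 2 nodes {22, 34}, right has 0 { }.
      Root 34: left subtree has 1 node {22}, right has 0 { }.

39, 33, 13, 12, 38, 27, 25, 34, 22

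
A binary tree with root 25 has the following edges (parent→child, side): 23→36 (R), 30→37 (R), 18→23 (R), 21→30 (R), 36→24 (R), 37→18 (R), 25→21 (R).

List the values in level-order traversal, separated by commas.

25, 21, 30, 37, 18, 23, 36, 24

Level-order visits nodes level by level from the root, left to right within each level.
Level 0: 25
Level 1: 21
Level 2: 30
Level 3: 37
Level 4: 18
Level 5: 23
Level 6: 36
Level 7: 24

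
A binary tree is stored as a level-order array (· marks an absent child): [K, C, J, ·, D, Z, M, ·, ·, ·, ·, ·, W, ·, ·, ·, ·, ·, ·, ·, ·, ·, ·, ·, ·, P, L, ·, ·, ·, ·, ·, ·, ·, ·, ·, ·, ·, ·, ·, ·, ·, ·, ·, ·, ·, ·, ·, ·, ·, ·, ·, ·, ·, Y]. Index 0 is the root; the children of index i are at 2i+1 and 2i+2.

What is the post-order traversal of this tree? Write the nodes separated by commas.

Post-order visits the left subtree, then the right subtree, then the node.
At K: go left to C.
  At C: no left child.
  At C: go right to D.
    D is a leaf — visit D.
  Visit C.
At K: go right to J.
  At J: go left to Z.
    At Z: no left child.
    At Z: go right to W.
      At W: go left to P.
        P is a leaf — visit P.
      At W: go right to L.
        At L: no left child.
        At L: go right to Y.
          Y is a leaf — visit Y.
        Visit L.
      Visit W.
    Visit Z.
  At J: go right to M.
    M is a leaf — visit M.
  Visit J.
Visit K.

D, C, P, Y, L, W, Z, M, J, K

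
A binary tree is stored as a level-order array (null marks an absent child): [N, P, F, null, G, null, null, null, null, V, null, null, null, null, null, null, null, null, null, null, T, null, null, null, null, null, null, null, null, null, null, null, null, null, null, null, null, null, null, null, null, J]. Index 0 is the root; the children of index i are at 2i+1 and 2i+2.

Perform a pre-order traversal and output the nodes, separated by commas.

Pre-order visits the node, then its left subtree, then its right subtree.
Visit N.
At N: go left to P.
  Visit P.
  At P: no left child.
  At P: go right to G.
    Visit G.
    At G: go left to V.
      Visit V.
      At V: no left child.
      At V: go right to T.
        Visit T.
        At T: go left to J.
          J is a leaf — visit J.
        At T: no right child.
    At G: no right child.
At N: go right to F.
  F is a leaf — visit F.

N, P, G, V, T, J, F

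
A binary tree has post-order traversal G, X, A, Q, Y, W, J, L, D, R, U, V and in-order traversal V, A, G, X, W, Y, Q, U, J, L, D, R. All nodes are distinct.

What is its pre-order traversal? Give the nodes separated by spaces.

The last element of post-order is the root; it splits in-order into left and right subtrees.
Root V: left subtree has 0 nodes { }, right has 11 {A, G, X, W, Y, Q, U, J, L, D, R}.
  Root U: left subtree has 6 nodes {A, G, X, W, Y, Q}, right has 4 {J, L, D, R}.
    Root W: left subtree has 3 nodes {A, G, X}, right has 2 {Y, Q}.
      Root A: left subtree has 0 nodes { }, right has 2 {G, X}.
        Root X: left subtree has 1 node {G}, right has 0 { }.
      Root Y: left subtree has 0 nodes { }, right has 1 {Q}.
    Root R: left subtree has 3 nodes {J, L, D}, right has 0 { }.
      Root D: left subtree has 2 nodes {J, L}, right has 0 { }.
        Root L: left subtree has 1 node {J}, right has 0 { }.

V U W A X G Y Q R D L J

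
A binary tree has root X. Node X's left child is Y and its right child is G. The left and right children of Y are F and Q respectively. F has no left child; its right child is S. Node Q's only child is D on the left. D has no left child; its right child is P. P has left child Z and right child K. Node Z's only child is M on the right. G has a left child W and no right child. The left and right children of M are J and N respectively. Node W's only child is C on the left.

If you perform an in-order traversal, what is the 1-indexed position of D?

4

In-order visits the left subtree, then the node, then the right subtree.
At X: go left to Y.
  At Y: go left to F.
    At F: no left child.
    Visit F.
    At F: go right to S.
      S is a leaf — visit S.
  Visit Y.
  At Y: go right to Q.
    At Q: go left to D.
      At D: no left child.
      Visit D.
      At D: go right to P.
        At P: go left to Z.
          At Z: no left child.
          Visit Z.
          At Z: go right to M.
            At M: go left to J.
              J is a leaf — visit J.
            Visit M.
            At M: go right to N.
              N is a leaf — visit N.
        Visit P.
        At P: go right to K.
          K is a leaf — visit K.
    Visit Q.
    At Q: no right child.
Visit X.
At X: go right to G.
  At G: go left to W.
    At W: go left to C.
      C is a leaf — visit C.
    Visit W.
    At W: no right child.
  Visit G.
  At G: no right child.
Full in-order sequence: F, S, Y, D, Z, J, M, N, P, K, Q, X, C, W, G.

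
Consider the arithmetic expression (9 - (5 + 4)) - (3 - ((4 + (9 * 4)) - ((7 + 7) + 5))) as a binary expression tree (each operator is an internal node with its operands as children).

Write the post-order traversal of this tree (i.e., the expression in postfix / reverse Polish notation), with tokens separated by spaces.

Post-order on an expression tree gives postfix notation: for each operator, emit left operand, right operand, then the operator.

9 5 4 + - 3 4 9 4 * + 7 7 + 5 + - - -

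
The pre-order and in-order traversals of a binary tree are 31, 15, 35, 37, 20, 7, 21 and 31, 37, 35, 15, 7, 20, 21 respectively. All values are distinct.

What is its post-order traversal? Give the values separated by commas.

The first element of pre-order is the root; it splits in-order into left and right subtrees.
Root 31: left subtree has 0 nodes { }, right has 6 {37, 35, 15, 7, 20, 21}.
  Root 15: left subtree has 2 nodes {37, 35}, right has 3 {7, 20, 21}.
    Root 35: left subtree has 1 node {37}, right has 0 { }.
    Root 20: left subtree has 1 node {7}, right has 1 {21}.

37, 35, 7, 21, 20, 15, 31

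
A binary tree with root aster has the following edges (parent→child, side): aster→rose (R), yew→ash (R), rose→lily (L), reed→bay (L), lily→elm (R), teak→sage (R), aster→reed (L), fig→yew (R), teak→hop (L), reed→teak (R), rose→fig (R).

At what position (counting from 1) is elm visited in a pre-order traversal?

Pre-order visits the node, then its left subtree, then its right subtree.
Visit aster.
At aster: go left to reed.
  Visit reed.
  At reed: go left to bay.
    bay is a leaf — visit bay.
  At reed: go right to teak.
    Visit teak.
    At teak: go left to hop.
      hop is a leaf — visit hop.
    At teak: go right to sage.
      sage is a leaf — visit sage.
At aster: go right to rose.
  Visit rose.
  At rose: go left to lily.
    Visit lily.
    At lily: no left child.
    At lily: go right to elm.
      elm is a leaf — visit elm.
  At rose: go right to fig.
    Visit fig.
    At fig: no left child.
    At fig: go right to yew.
      Visit yew.
      At yew: no left child.
      At yew: go right to ash.
        ash is a leaf — visit ash.
Full pre-order sequence: aster, reed, bay, teak, hop, sage, rose, lily, elm, fig, yew, ash.

9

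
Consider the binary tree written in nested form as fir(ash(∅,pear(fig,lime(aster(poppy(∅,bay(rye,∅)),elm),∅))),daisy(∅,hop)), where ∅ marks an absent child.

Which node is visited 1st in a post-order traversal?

fig

Post-order visits the left subtree, then the right subtree, then the node.
At fir: go left to ash.
  At ash: no left child.
  At ash: go right to pear.
    At pear: go left to fig.
      fig is a leaf — visit fig.
    At pear: go right to lime.
      At lime: go left to aster.
        At aster: go left to poppy.
          At poppy: no left child.
          At poppy: go right to bay.
            At bay: go left to rye.
              rye is a leaf — visit rye.
            At bay: no right child.
            Visit bay.
          Visit poppy.
        At aster: go right to elm.
          elm is a leaf — visit elm.
        Visit aster.
      At lime: no right child.
      Visit lime.
    Visit pear.
  Visit ash.
At fir: go right to daisy.
  At daisy: no left child.
  At daisy: go right to hop.
    hop is a leaf — visit hop.
  Visit daisy.
Visit fir.
Full post-order sequence: fig, rye, bay, poppy, elm, aster, lime, pear, ash, hop, daisy, fir.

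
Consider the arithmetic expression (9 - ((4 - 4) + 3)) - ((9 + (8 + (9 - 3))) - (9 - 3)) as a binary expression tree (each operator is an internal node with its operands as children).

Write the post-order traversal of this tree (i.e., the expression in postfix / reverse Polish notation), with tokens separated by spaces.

Post-order on an expression tree gives postfix notation: for each operator, emit left operand, right operand, then the operator.

9 4 4 - 3 + - 9 8 9 3 - + + 9 3 - - -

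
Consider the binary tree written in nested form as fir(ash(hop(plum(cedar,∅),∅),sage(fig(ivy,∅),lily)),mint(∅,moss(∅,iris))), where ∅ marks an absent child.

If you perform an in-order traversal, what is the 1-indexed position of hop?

In-order visits the left subtree, then the node, then the right subtree.
At fir: go left to ash.
  At ash: go left to hop.
    At hop: go left to plum.
      At plum: go left to cedar.
        cedar is a leaf — visit cedar.
      Visit plum.
      At plum: no right child.
    Visit hop.
    At hop: no right child.
  Visit ash.
  At ash: go right to sage.
    At sage: go left to fig.
      At fig: go left to ivy.
        ivy is a leaf — visit ivy.
      Visit fig.
      At fig: no right child.
    Visit sage.
    At sage: go right to lily.
      lily is a leaf — visit lily.
Visit fir.
At fir: go right to mint.
  At mint: no left child.
  Visit mint.
  At mint: go right to moss.
    At moss: no left child.
    Visit moss.
    At moss: go right to iris.
      iris is a leaf — visit iris.
Full in-order sequence: cedar, plum, hop, ash, ivy, fig, sage, lily, fir, mint, moss, iris.

3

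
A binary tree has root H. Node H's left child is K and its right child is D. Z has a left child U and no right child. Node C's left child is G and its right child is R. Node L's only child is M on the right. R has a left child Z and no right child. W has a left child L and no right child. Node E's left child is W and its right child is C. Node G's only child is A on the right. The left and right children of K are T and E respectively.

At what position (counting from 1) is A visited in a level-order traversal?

Level-order visits nodes level by level from the root, left to right within each level.
Level 0: H
Level 1: K, D
Level 2: T, E
Level 3: W, C
Level 4: L, G, R
Level 5: M, A, Z
Level 6: U
Full level-order sequence: H, K, D, T, E, W, C, L, G, R, M, A, Z, U.

12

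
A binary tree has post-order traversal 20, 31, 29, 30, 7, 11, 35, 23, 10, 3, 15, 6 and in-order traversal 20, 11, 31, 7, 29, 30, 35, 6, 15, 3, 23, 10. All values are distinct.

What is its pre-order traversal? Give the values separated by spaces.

6 35 11 20 7 31 30 29 15 3 10 23

The last element of post-order is the root; it splits in-order into left and right subtrees.
Root 6: left subtree has 7 nodes {20, 11, 31, 7, 29, 30, 35}, right has 4 {15, 3, 23, 10}.
  Root 35: left subtree has 6 nodes {20, 11, 31, 7, 29, 30}, right has 0 { }.
    Root 11: left subtree has 1 node {20}, right has 4 {31, 7, 29, 30}.
      Root 7: left subtree has 1 node {31}, right has 2 {29, 30}.
        Root 30: left subtree has 1 node {29}, right has 0 { }.
  Root 15: left subtree has 0 nodes { }, right has 3 {3, 23, 10}.
    Root 3: left subtree has 0 nodes { }, right has 2 {23, 10}.
      Root 10: left subtree has 1 node {23}, right has 0 { }.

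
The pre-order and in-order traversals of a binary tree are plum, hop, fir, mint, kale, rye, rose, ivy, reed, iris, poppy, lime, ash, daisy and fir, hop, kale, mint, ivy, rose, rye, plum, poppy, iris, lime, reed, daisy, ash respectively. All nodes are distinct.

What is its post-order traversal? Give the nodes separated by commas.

fir, kale, ivy, rose, rye, mint, hop, poppy, lime, iris, daisy, ash, reed, plum

The first element of pre-order is the root; it splits in-order into left and right subtrees.
Root plum: left subtree has 7 nodes {fir, hop, kale, mint, ivy, rose, rye}, right has 6 {poppy, iris, lime, reed, daisy, ash}.
  Root hop: left subtree has 1 node {fir}, right has 5 {kale, mint, ivy, rose, rye}.
    Root mint: left subtree has 1 node {kale}, right has 3 {ivy, rose, rye}.
      Root rye: left subtree has 2 nodes {ivy, rose}, right has 0 { }.
        Root rose: left subtree has 1 node {ivy}, right has 0 { }.
  Root reed: left subtree has 3 nodes {poppy, iris, lime}, right has 2 {daisy, ash}.
    Root iris: left subtree has 1 node {poppy}, right has 1 {lime}.
    Root ash: left subtree has 1 node {daisy}, right has 0 { }.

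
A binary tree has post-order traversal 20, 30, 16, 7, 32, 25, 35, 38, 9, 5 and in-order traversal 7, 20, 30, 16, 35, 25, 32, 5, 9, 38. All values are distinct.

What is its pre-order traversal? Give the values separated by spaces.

The last element of post-order is the root; it splits in-order into left and right subtrees.
Root 5: left subtree has 7 nodes {7, 20, 30, 16, 35, 25, 32}, right has 2 {9, 38}.
  Root 35: left subtree has 4 nodes {7, 20, 30, 16}, right has 2 {25, 32}.
    Root 7: left subtree has 0 nodes { }, right has 3 {20, 30, 16}.
      Root 16: left subtree has 2 nodes {20, 30}, right has 0 { }.
        Root 30: left subtree has 1 node {20}, right has 0 { }.
    Root 25: left subtree has 0 nodes { }, right has 1 {32}.
  Root 9: left subtree has 0 nodes { }, right has 1 {38}.

5 35 7 16 30 20 25 32 9 38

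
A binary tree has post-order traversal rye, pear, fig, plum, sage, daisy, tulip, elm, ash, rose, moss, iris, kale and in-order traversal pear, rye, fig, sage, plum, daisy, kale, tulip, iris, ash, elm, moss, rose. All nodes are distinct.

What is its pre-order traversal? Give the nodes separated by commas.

The last element of post-order is the root; it splits in-order into left and right subtrees.
Root kale: left subtree has 6 nodes {pear, rye, fig, sage, plum, daisy}, right has 6 {tulip, iris, ash, elm, moss, rose}.
  Root daisy: left subtree has 5 nodes {pear, rye, fig, sage, plum}, right has 0 { }.
    Root sage: left subtree has 3 nodes {pear, rye, fig}, right has 1 {plum}.
      Root fig: left subtree has 2 nodes {pear, rye}, right has 0 { }.
        Root pear: left subtree has 0 nodes { }, right has 1 {rye}.
  Root iris: left subtree has 1 node {tulip}, right has 4 {ash, elm, moss, rose}.
    Root moss: left subtree has 2 nodes {ash, elm}, right has 1 {rose}.
      Root ash: left subtree has 0 nodes { }, right has 1 {elm}.

kale, daisy, sage, fig, pear, rye, plum, iris, tulip, moss, ash, elm, rose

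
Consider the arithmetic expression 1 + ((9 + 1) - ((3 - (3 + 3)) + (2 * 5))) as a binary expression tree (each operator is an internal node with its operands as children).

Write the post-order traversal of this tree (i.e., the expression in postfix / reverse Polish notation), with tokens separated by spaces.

1 9 1 + 3 3 3 + - 2 5 * + - +

Post-order on an expression tree gives postfix notation: for each operator, emit left operand, right operand, then the operator.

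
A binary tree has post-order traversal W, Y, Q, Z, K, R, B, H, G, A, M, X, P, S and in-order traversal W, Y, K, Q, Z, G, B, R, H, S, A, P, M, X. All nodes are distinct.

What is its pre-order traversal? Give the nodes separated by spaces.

S G K Y W Z Q H B R P A X M

The last element of post-order is the root; it splits in-order into left and right subtrees.
Root S: left subtree has 9 nodes {W, Y, K, Q, Z, G, B, R, H}, right has 4 {A, P, M, X}.
  Root G: left subtree has 5 nodes {W, Y, K, Q, Z}, right has 3 {B, R, H}.
    Root K: left subtree has 2 nodes {W, Y}, right has 2 {Q, Z}.
      Root Y: left subtree has 1 node {W}, right has 0 { }.
      Root Z: left subtree has 1 node {Q}, right has 0 { }.
    Root H: left subtree has 2 nodes {B, R}, right has 0 { }.
      Root B: left subtree has 0 nodes { }, right has 1 {R}.
  Root P: left subtree has 1 node {A}, right has 2 {M, X}.
    Root X: left subtree has 1 node {M}, right has 0 { }.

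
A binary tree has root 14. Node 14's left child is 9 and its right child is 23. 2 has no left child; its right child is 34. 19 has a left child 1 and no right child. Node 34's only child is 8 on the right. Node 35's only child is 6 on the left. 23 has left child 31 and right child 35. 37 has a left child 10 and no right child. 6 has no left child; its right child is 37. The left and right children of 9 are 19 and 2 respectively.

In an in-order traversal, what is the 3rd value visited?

In-order visits the left subtree, then the node, then the right subtree.
At 14: go left to 9.
  At 9: go left to 19.
    At 19: go left to 1.
      1 is a leaf — visit 1.
    Visit 19.
    At 19: no right child.
  Visit 9.
  At 9: go right to 2.
    At 2: no left child.
    Visit 2.
    At 2: go right to 34.
      At 34: no left child.
      Visit 34.
      At 34: go right to 8.
        8 is a leaf — visit 8.
Visit 14.
At 14: go right to 23.
  At 23: go left to 31.
    31 is a leaf — visit 31.
  Visit 23.
  At 23: go right to 35.
    At 35: go left to 6.
      At 6: no left child.
      Visit 6.
      At 6: go right to 37.
        At 37: go left to 10.
          10 is a leaf — visit 10.
        Visit 37.
        At 37: no right child.
    Visit 35.
    At 35: no right child.
Full in-order sequence: 1, 19, 9, 2, 34, 8, 14, 31, 23, 6, 10, 37, 35.

9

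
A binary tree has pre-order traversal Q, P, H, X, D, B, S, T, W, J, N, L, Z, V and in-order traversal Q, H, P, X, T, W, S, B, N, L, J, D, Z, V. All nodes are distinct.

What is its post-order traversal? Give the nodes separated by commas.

The first element of pre-order is the root; it splits in-order into left and right subtrees.
Root Q: left subtree has 0 nodes { }, right has 13 {H, P, X, T, W, S, B, N, L, J, D, Z, V}.
  Root P: left subtree has 1 node {H}, right has 11 {X, T, W, S, B, N, L, J, D, Z, V}.
    Root X: left subtree has 0 nodes { }, right has 10 {T, W, S, B, N, L, J, D, Z, V}.
      Root D: left subtree has 7 nodes {T, W, S, B, N, L, J}, right has 2 {Z, V}.
        Root B: left subtree has 3 nodes {T, W, S}, right has 3 {N, L, J}.
          Root S: left subtree has 2 nodes {T, W}, right has 0 { }.
            Root T: left subtree has 0 nodes { }, right has 1 {W}.
          Root J: left subtree has 2 nodes {N, L}, right has 0 { }.
            Root N: left subtree has 0 nodes { }, right has 1 {L}.
        Root Z: left subtree has 0 nodes { }, right has 1 {V}.

H, W, T, S, L, N, J, B, V, Z, D, X, P, Q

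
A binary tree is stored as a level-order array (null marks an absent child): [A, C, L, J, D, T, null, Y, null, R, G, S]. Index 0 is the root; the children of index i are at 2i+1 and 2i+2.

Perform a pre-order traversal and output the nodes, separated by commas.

A, C, J, Y, D, R, G, L, T, S

Pre-order visits the node, then its left subtree, then its right subtree.
Visit A.
At A: go left to C.
  Visit C.
  At C: go left to J.
    Visit J.
    At J: go left to Y.
      Y is a leaf — visit Y.
    At J: no right child.
  At C: go right to D.
    Visit D.
    At D: go left to R.
      R is a leaf — visit R.
    At D: go right to G.
      G is a leaf — visit G.
At A: go right to L.
  Visit L.
  At L: go left to T.
    Visit T.
    At T: go left to S.
      S is a leaf — visit S.
    At T: no right child.
  At L: no right child.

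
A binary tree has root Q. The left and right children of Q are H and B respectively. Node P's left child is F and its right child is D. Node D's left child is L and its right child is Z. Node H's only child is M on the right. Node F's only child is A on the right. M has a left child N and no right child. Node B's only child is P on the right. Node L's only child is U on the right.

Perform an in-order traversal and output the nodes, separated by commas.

In-order visits the left subtree, then the node, then the right subtree.
At Q: go left to H.
  At H: no left child.
  Visit H.
  At H: go right to M.
    At M: go left to N.
      N is a leaf — visit N.
    Visit M.
    At M: no right child.
Visit Q.
At Q: go right to B.
  At B: no left child.
  Visit B.
  At B: go right to P.
    At P: go left to F.
      At F: no left child.
      Visit F.
      At F: go right to A.
        A is a leaf — visit A.
    Visit P.
    At P: go right to D.
      At D: go left to L.
        At L: no left child.
        Visit L.
        At L: go right to U.
          U is a leaf — visit U.
      Visit D.
      At D: go right to Z.
        Z is a leaf — visit Z.

H, N, M, Q, B, F, A, P, L, U, D, Z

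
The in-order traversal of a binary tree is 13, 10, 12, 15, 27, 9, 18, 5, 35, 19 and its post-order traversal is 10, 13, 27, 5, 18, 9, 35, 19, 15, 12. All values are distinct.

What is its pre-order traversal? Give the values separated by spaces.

The last element of post-order is the root; it splits in-order into left and right subtrees.
Root 12: left subtree has 2 nodes {13, 10}, right has 7 {15, 27, 9, 18, 5, 35, 19}.
  Root 13: left subtree has 0 nodes { }, right has 1 {10}.
  Root 15: left subtree has 0 nodes { }, right has 6 {27, 9, 18, 5, 35, 19}.
    Root 19: left subtree has 5 nodes {27, 9, 18, 5, 35}, right has 0 { }.
      Root 35: left subtree has 4 nodes {27, 9, 18, 5}, right has 0 { }.
        Root 9: left subtree has 1 node {27}, right has 2 {18, 5}.
          Root 18: left subtree has 0 nodes { }, right has 1 {5}.

12 13 10 15 19 35 9 27 18 5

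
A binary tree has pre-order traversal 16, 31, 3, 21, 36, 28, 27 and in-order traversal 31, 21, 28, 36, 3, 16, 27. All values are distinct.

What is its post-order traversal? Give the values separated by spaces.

The first element of pre-order is the root; it splits in-order into left and right subtrees.
Root 16: left subtree has 5 nodes {31, 21, 28, 36, 3}, right has 1 {27}.
  Root 31: left subtree has 0 nodes { }, right has 4 {21, 28, 36, 3}.
    Root 3: left subtree has 3 nodes {21, 28, 36}, right has 0 { }.
      Root 21: left subtree has 0 nodes { }, right has 2 {28, 36}.
        Root 36: left subtree has 1 node {28}, right has 0 { }.

28 36 21 3 31 27 16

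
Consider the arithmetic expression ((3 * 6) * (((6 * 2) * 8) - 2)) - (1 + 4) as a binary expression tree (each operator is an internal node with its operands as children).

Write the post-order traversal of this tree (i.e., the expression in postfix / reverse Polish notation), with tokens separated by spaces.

3 6 * 6 2 * 8 * 2 - * 1 4 + -

Post-order on an expression tree gives postfix notation: for each operator, emit left operand, right operand, then the operator.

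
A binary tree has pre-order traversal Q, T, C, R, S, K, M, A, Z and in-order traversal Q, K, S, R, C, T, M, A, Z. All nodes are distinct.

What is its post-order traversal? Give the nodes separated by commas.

K, S, R, C, Z, A, M, T, Q

The first element of pre-order is the root; it splits in-order into left and right subtrees.
Root Q: left subtree has 0 nodes { }, right has 8 {K, S, R, C, T, M, A, Z}.
  Root T: left subtree has 4 nodes {K, S, R, C}, right has 3 {M, A, Z}.
    Root C: left subtree has 3 nodes {K, S, R}, right has 0 { }.
      Root R: left subtree has 2 nodes {K, S}, right has 0 { }.
        Root S: left subtree has 1 node {K}, right has 0 { }.
    Root M: left subtree has 0 nodes { }, right has 2 {A, Z}.
      Root A: left subtree has 0 nodes { }, right has 1 {Z}.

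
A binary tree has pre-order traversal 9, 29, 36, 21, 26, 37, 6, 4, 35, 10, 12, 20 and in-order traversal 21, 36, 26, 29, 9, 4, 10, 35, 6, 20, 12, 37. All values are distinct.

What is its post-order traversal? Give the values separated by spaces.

The first element of pre-order is the root; it splits in-order into left and right subtrees.
Root 9: left subtree has 4 nodes {21, 36, 26, 29}, right has 7 {4, 10, 35, 6, 20, 12, 37}.
  Root 29: left subtree has 3 nodes {21, 36, 26}, right has 0 { }.
    Root 36: left subtree has 1 node {21}, right has 1 {26}.
  Root 37: left subtree has 6 nodes {4, 10, 35, 6, 20, 12}, right has 0 { }.
    Root 6: left subtree has 3 nodes {4, 10, 35}, right has 2 {20, 12}.
      Root 4: left subtree has 0 nodes { }, right has 2 {10, 35}.
        Root 35: left subtree has 1 node {10}, right has 0 { }.
      Root 12: left subtree has 1 node {20}, right has 0 { }.

21 26 36 29 10 35 4 20 12 6 37 9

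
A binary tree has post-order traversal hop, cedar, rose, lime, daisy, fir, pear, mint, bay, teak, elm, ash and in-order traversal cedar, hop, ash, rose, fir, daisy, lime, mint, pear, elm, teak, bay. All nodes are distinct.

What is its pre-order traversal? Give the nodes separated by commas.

ash, cedar, hop, elm, mint, fir, rose, daisy, lime, pear, teak, bay

The last element of post-order is the root; it splits in-order into left and right subtrees.
Root ash: left subtree has 2 nodes {cedar, hop}, right has 9 {rose, fir, daisy, lime, mint, pear, elm, teak, bay}.
  Root cedar: left subtree has 0 nodes { }, right has 1 {hop}.
  Root elm: left subtree has 6 nodes {rose, fir, daisy, lime, mint, pear}, right has 2 {teak, bay}.
    Root mint: left subtree has 4 nodes {rose, fir, daisy, lime}, right has 1 {pear}.
      Root fir: left subtree has 1 node {rose}, right has 2 {daisy, lime}.
        Root daisy: left subtree has 0 nodes { }, right has 1 {lime}.
    Root teak: left subtree has 0 nodes { }, right has 1 {bay}.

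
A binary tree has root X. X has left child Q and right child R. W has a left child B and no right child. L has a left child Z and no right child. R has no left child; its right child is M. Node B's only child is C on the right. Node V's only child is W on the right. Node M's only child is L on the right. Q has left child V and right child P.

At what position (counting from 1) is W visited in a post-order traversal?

3

Post-order visits the left subtree, then the right subtree, then the node.
At X: go left to Q.
  At Q: go left to V.
    At V: no left child.
    At V: go right to W.
      At W: go left to B.
        At B: no left child.
        At B: go right to C.
          C is a leaf — visit C.
        Visit B.
      At W: no right child.
      Visit W.
    Visit V.
  At Q: go right to P.
    P is a leaf — visit P.
  Visit Q.
At X: go right to R.
  At R: no left child.
  At R: go right to M.
    At M: no left child.
    At M: go right to L.
      At L: go left to Z.
        Z is a leaf — visit Z.
      At L: no right child.
      Visit L.
    Visit M.
  Visit R.
Visit X.
Full post-order sequence: C, B, W, V, P, Q, Z, L, M, R, X.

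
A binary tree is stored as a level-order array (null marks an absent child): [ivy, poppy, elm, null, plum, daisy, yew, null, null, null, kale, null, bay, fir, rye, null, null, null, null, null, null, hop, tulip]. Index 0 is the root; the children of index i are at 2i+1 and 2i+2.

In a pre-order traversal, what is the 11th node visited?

fir

Pre-order visits the node, then its left subtree, then its right subtree.
Visit ivy.
At ivy: go left to poppy.
  Visit poppy.
  At poppy: no left child.
  At poppy: go right to plum.
    Visit plum.
    At plum: no left child.
    At plum: go right to kale.
      Visit kale.
      At kale: go left to hop.
        hop is a leaf — visit hop.
      At kale: go right to tulip.
        tulip is a leaf — visit tulip.
At ivy: go right to elm.
  Visit elm.
  At elm: go left to daisy.
    Visit daisy.
    At daisy: no left child.
    At daisy: go right to bay.
      bay is a leaf — visit bay.
  At elm: go right to yew.
    Visit yew.
    At yew: go left to fir.
      fir is a leaf — visit fir.
    At yew: go right to rye.
      rye is a leaf — visit rye.
Full pre-order sequence: ivy, poppy, plum, kale, hop, tulip, elm, daisy, bay, yew, fir, rye.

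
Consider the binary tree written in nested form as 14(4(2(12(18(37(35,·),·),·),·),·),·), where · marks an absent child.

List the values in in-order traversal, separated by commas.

In-order visits the left subtree, then the node, then the right subtree.
At 14: go left to 4.
  At 4: go left to 2.
    At 2: go left to 12.
      At 12: go left to 18.
        At 18: go left to 37.
          At 37: go left to 35.
            35 is a leaf — visit 35.
          Visit 37.
          At 37: no right child.
        Visit 18.
        At 18: no right child.
      Visit 12.
      At 12: no right child.
    Visit 2.
    At 2: no right child.
  Visit 4.
  At 4: no right child.
Visit 14.
At 14: no right child.

35, 37, 18, 12, 2, 4, 14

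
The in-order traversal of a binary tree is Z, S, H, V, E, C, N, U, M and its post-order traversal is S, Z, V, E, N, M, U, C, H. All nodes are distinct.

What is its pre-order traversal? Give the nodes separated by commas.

The last element of post-order is the root; it splits in-order into left and right subtrees.
Root H: left subtree has 2 nodes {Z, S}, right has 6 {V, E, C, N, U, M}.
  Root Z: left subtree has 0 nodes { }, right has 1 {S}.
  Root C: left subtree has 2 nodes {V, E}, right has 3 {N, U, M}.
    Root E: left subtree has 1 node {V}, right has 0 { }.
    Root U: left subtree has 1 node {N}, right has 1 {M}.

H, Z, S, C, E, V, U, N, M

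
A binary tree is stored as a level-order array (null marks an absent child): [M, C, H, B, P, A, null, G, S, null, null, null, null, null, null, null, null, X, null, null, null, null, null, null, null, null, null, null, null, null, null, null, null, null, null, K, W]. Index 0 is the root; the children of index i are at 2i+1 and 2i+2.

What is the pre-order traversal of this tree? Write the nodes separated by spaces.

M C B G S X K W P H A

Pre-order visits the node, then its left subtree, then its right subtree.
Visit M.
At M: go left to C.
  Visit C.
  At C: go left to B.
    Visit B.
    At B: go left to G.
      G is a leaf — visit G.
    At B: go right to S.
      Visit S.
      At S: go left to X.
        Visit X.
        At X: go left to K.
          K is a leaf — visit K.
        At X: go right to W.
          W is a leaf — visit W.
      At S: no right child.
  At C: go right to P.
    P is a leaf — visit P.
At M: go right to H.
  Visit H.
  At H: go left to A.
    A is a leaf — visit A.
  At H: no right child.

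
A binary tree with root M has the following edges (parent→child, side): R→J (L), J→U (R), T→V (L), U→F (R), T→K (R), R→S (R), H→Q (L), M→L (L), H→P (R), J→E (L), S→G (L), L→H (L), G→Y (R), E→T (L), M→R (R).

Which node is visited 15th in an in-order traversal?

Y

In-order visits the left subtree, then the node, then the right subtree.
At M: go left to L.
  At L: go left to H.
    At H: go left to Q.
      Q is a leaf — visit Q.
    Visit H.
    At H: go right to P.
      P is a leaf — visit P.
  Visit L.
  At L: no right child.
Visit M.
At M: go right to R.
  At R: go left to J.
    At J: go left to E.
      At E: go left to T.
        At T: go left to V.
          V is a leaf — visit V.
        Visit T.
        At T: go right to K.
          K is a leaf — visit K.
      Visit E.
      At E: no right child.
    Visit J.
    At J: go right to U.
      At U: no left child.
      Visit U.
      At U: go right to F.
        F is a leaf — visit F.
  Visit R.
  At R: go right to S.
    At S: go left to G.
      At G: no left child.
      Visit G.
      At G: go right to Y.
        Y is a leaf — visit Y.
    Visit S.
    At S: no right child.
Full in-order sequence: Q, H, P, L, M, V, T, K, E, J, U, F, R, G, Y, S.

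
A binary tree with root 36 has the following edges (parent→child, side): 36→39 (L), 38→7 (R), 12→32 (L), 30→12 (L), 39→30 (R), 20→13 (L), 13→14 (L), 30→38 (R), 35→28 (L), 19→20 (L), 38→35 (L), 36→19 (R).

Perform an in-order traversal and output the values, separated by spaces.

39 32 12 30 28 35 38 7 36 14 13 20 19

In-order visits the left subtree, then the node, then the right subtree.
At 36: go left to 39.
  At 39: no left child.
  Visit 39.
  At 39: go right to 30.
    At 30: go left to 12.
      At 12: go left to 32.
        32 is a leaf — visit 32.
      Visit 12.
      At 12: no right child.
    Visit 30.
    At 30: go right to 38.
      At 38: go left to 35.
        At 35: go left to 28.
          28 is a leaf — visit 28.
        Visit 35.
        At 35: no right child.
      Visit 38.
      At 38: go right to 7.
        7 is a leaf — visit 7.
Visit 36.
At 36: go right to 19.
  At 19: go left to 20.
    At 20: go left to 13.
      At 13: go left to 14.
        14 is a leaf — visit 14.
      Visit 13.
      At 13: no right child.
    Visit 20.
    At 20: no right child.
  Visit 19.
  At 19: no right child.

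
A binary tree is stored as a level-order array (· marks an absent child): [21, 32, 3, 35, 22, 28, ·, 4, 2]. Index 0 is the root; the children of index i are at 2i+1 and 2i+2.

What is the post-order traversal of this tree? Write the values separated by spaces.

4 2 35 22 32 28 3 21

Post-order visits the left subtree, then the right subtree, then the node.
At 21: go left to 32.
  At 32: go left to 35.
    At 35: go left to 4.
      4 is a leaf — visit 4.
    At 35: go right to 2.
      2 is a leaf — visit 2.
    Visit 35.
  At 32: go right to 22.
    22 is a leaf — visit 22.
  Visit 32.
At 21: go right to 3.
  At 3: go left to 28.
    28 is a leaf — visit 28.
  At 3: no right child.
  Visit 3.
Visit 21.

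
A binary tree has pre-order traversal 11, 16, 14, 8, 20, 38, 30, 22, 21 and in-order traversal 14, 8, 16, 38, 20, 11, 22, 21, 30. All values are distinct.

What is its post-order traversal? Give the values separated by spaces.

8 14 38 20 16 21 22 30 11

The first element of pre-order is the root; it splits in-order into left and right subtrees.
Root 11: left subtree has 5 nodes {14, 8, 16, 38, 20}, right has 3 {22, 21, 30}.
  Root 16: left subtree has 2 nodes {14, 8}, right has 2 {38, 20}.
    Root 14: left subtree has 0 nodes { }, right has 1 {8}.
    Root 20: left subtree has 1 node {38}, right has 0 { }.
  Root 30: left subtree has 2 nodes {22, 21}, right has 0 { }.
    Root 22: left subtree has 0 nodes { }, right has 1 {21}.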